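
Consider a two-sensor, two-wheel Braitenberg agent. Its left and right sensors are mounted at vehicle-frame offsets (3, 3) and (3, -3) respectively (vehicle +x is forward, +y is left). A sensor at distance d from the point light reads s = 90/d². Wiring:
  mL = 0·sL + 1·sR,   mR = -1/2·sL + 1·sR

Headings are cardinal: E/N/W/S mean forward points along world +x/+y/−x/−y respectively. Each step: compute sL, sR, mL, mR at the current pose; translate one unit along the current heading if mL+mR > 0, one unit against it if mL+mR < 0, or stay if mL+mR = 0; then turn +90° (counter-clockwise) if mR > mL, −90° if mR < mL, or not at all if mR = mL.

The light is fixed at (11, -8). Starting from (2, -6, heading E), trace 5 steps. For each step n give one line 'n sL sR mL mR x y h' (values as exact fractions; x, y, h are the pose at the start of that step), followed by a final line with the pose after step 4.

n=0: pose=(2,-6,E); sL=90/61, sR=90/37; mL=90/37, mR=3825/2257; mL+mR=9315/2257 → advance +1; mR−mL=-45/61 → turn -1·90°
n=1: pose=(3,-6,S); sL=45/13, sR=45/61; mL=45/61, mR=-1575/1586; mL+mR=-405/1586 → advance -1; mR−mL=-45/26 → turn -1·90°
n=2: pose=(3,-5,W); sL=90/121, sR=90/157; mL=90/157, mR=3825/18997; mL+mR=14715/18997 → advance +1; mR−mL=-45/121 → turn -1·90°
n=3: pose=(2,-5,N); sL=1/2, sR=5/4; mL=5/4, mR=1; mL+mR=9/4 → advance +1; mR−mL=-1/4 → turn -1·90°
n=4: pose=(2,-4,E); sL=18/17, sR=90/37; mL=90/37, mR=1197/629; mL+mR=2727/629 → advance +1; mR−mL=-9/17 → turn -1·90°

0 90/61 90/37 90/37 3825/2257 2 -6 E
1 45/13 45/61 45/61 -1575/1586 3 -6 S
2 90/121 90/157 90/157 3825/18997 3 -5 W
3 1/2 5/4 5/4 1 2 -5 N
4 18/17 90/37 90/37 1197/629 2 -4 E
final 3 -4 S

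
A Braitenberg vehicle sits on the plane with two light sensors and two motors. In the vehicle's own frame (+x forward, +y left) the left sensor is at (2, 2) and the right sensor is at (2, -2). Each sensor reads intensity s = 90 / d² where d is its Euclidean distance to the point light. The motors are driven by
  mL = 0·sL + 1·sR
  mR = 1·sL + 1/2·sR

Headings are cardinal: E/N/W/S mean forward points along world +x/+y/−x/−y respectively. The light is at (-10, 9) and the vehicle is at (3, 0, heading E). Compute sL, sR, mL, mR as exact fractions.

45/137 45/173 45/173 21735/47402

left sensor world pos  = (5, 2); dL² = 274
right sensor world pos = (5, -2); dR² = 346
sL = 90/274 = 45/137
sR = 90/346 = 45/173
mL = 0·sL + 1·sR = 45/173
mR = 1·sL + 1/2·sR = 21735/47402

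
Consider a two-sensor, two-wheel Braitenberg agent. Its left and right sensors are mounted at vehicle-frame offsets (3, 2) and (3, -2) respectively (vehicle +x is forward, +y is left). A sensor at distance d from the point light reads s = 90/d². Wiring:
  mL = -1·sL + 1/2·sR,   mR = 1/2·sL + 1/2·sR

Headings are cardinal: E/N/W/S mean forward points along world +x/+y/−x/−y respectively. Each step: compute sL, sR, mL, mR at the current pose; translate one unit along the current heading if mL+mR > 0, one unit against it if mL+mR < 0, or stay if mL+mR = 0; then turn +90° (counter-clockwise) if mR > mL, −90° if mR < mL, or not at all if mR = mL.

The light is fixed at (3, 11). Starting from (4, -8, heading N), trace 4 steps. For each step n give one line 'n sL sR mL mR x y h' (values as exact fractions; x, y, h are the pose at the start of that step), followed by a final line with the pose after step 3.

0 90/257 18/53 -2457/13621 4698/13621 4 -8 N
1 45/202 9/26 -261/5252 747/2626 4 -7 W
2 18/89 18/89 -9/89 18/89 3 -7 S
3 45/149 1/5 -301/1490 187/745 3 -8 E
final 4 -8 N

n=0: pose=(4,-8,N); sL=90/257, sR=18/53; mL=-2457/13621, mR=4698/13621; mL+mR=2241/13621 → advance +1; mR−mL=135/257 → turn +1·90°
n=1: pose=(4,-7,W); sL=45/202, sR=9/26; mL=-261/5252, mR=747/2626; mL+mR=1233/5252 → advance +1; mR−mL=135/404 → turn +1·90°
n=2: pose=(3,-7,S); sL=18/89, sR=18/89; mL=-9/89, mR=18/89; mL+mR=9/89 → advance +1; mR−mL=27/89 → turn +1·90°
n=3: pose=(3,-8,E); sL=45/149, sR=1/5; mL=-301/1490, mR=187/745; mL+mR=73/1490 → advance +1; mR−mL=135/298 → turn +1·90°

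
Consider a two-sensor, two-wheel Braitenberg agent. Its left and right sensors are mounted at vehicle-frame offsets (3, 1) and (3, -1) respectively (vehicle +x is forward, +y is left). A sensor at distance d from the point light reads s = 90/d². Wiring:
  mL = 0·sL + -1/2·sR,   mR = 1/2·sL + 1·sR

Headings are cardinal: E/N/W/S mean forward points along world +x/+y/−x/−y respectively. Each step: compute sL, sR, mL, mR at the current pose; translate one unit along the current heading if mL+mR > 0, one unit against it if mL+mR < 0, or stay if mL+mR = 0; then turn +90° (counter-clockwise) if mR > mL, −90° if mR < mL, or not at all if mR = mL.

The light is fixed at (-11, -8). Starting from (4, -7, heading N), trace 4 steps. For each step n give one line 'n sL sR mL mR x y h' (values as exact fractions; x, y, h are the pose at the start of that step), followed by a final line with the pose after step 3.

0 45/106 45/136 -45/272 3915/7208 4 -7 N
1 18/29 10/17 -5/17 443/493 4 -6 W
2 45/113 9/17 -9/34 2799/3842 3 -6 S
3 90/293 90/289 -45/289 39375/84677 3 -7 E
final 4 -7 N

n=0: pose=(4,-7,N); sL=45/106, sR=45/136; mL=-45/272, mR=3915/7208; mL+mR=5445/14416 → advance +1; mR−mL=10215/14416 → turn +1·90°
n=1: pose=(4,-6,W); sL=18/29, sR=10/17; mL=-5/17, mR=443/493; mL+mR=298/493 → advance +1; mR−mL=588/493 → turn +1·90°
n=2: pose=(3,-6,S); sL=45/113, sR=9/17; mL=-9/34, mR=2799/3842; mL+mR=891/1921 → advance +1; mR−mL=1908/1921 → turn +1·90°
n=3: pose=(3,-7,E); sL=90/293, sR=90/289; mL=-45/289, mR=39375/84677; mL+mR=26190/84677 → advance +1; mR−mL=52560/84677 → turn +1·90°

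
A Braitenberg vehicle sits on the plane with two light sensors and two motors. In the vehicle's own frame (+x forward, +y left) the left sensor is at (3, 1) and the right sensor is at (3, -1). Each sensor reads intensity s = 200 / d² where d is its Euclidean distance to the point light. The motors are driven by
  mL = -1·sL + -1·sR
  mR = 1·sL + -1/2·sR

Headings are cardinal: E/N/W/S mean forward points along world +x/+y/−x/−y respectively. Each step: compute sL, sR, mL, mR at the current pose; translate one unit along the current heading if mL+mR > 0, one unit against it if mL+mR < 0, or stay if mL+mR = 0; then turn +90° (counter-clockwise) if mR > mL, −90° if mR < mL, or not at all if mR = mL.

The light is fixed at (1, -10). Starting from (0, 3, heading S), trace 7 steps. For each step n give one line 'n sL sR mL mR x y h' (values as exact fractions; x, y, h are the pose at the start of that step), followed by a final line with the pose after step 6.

n=0: pose=(0,3,S); sL=2, sR=25/13; mL=-51/13, mR=27/26; mL+mR=-75/26 → advance -1; mR−mL=129/26 → turn +1·90°
n=1: pose=(0,4,E); sL=200/229, sR=200/173; mL=-80400/39617, mR=11700/39617; mL+mR=-300/173 → advance -1; mR−mL=92100/39617 → turn +1·90°
n=2: pose=(-1,4,N); sL=100/149, sR=20/29; mL=-5880/4321, mR=1410/4321; mL+mR=-30/29 → advance -1; mR−mL=7290/4321 → turn +1·90°
n=3: pose=(-1,3,W); sL=200/169, sR=200/221; mL=-6000/2873, mR=2100/2873; mL+mR=-300/221 → advance -1; mR−mL=8100/2873 → turn +1·90°
n=4: pose=(0,3,S); sL=2, sR=25/13; mL=-51/13, mR=27/26; mL+mR=-75/26 → advance -1; mR−mL=129/26 → turn +1·90°
n=5: pose=(0,4,E); sL=200/229, sR=200/173; mL=-80400/39617, mR=11700/39617; mL+mR=-300/173 → advance -1; mR−mL=92100/39617 → turn +1·90°
n=6: pose=(-1,4,N); sL=100/149, sR=20/29; mL=-5880/4321, mR=1410/4321; mL+mR=-30/29 → advance -1; mR−mL=7290/4321 → turn +1·90°

0 2 25/13 -51/13 27/26 0 3 S
1 200/229 200/173 -80400/39617 11700/39617 0 4 E
2 100/149 20/29 -5880/4321 1410/4321 -1 4 N
3 200/169 200/221 -6000/2873 2100/2873 -1 3 W
4 2 25/13 -51/13 27/26 0 3 S
5 200/229 200/173 -80400/39617 11700/39617 0 4 E
6 100/149 20/29 -5880/4321 1410/4321 -1 4 N
final -1 3 W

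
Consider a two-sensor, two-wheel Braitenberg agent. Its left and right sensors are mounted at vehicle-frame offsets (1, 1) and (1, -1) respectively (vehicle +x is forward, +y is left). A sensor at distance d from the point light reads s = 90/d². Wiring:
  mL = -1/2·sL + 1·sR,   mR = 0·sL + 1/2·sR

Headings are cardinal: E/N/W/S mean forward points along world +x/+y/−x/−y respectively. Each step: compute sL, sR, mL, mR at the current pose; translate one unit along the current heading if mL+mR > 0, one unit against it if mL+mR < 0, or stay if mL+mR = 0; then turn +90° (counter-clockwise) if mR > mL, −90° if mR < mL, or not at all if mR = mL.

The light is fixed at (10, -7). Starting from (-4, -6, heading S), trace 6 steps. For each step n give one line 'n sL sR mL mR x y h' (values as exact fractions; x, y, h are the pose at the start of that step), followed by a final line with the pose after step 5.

n=0: pose=(-4,-6,S); sL=90/169, sR=2/5; mL=113/845, mR=1/5; mL+mR=282/845 → advance +1; mR−mL=56/845 → turn +1·90°
n=1: pose=(-4,-7,E); sL=9/17, sR=9/17; mL=9/34, mR=9/34; mL+mR=9/17 → advance +1; mR−mL=0 → turn +0·90°
n=2: pose=(-3,-7,E); sL=18/29, sR=18/29; mL=9/29, mR=9/29; mL+mR=18/29 → advance +1; mR−mL=0 → turn +0·90°
n=3: pose=(-2,-7,E); sL=45/61, sR=45/61; mL=45/122, mR=45/122; mL+mR=45/61 → advance +1; mR−mL=0 → turn +0·90°
n=4: pose=(-1,-7,E); sL=90/101, sR=90/101; mL=45/101, mR=45/101; mL+mR=90/101 → advance +1; mR−mL=0 → turn +0·90°
n=5: pose=(0,-7,E); sL=45/41, sR=45/41; mL=45/82, mR=45/82; mL+mR=45/41 → advance +1; mR−mL=0 → turn +0·90°

0 90/169 2/5 113/845 1/5 -4 -6 S
1 9/17 9/17 9/34 9/34 -4 -7 E
2 18/29 18/29 9/29 9/29 -3 -7 E
3 45/61 45/61 45/122 45/122 -2 -7 E
4 90/101 90/101 45/101 45/101 -1 -7 E
5 45/41 45/41 45/82 45/82 0 -7 E
final 1 -7 E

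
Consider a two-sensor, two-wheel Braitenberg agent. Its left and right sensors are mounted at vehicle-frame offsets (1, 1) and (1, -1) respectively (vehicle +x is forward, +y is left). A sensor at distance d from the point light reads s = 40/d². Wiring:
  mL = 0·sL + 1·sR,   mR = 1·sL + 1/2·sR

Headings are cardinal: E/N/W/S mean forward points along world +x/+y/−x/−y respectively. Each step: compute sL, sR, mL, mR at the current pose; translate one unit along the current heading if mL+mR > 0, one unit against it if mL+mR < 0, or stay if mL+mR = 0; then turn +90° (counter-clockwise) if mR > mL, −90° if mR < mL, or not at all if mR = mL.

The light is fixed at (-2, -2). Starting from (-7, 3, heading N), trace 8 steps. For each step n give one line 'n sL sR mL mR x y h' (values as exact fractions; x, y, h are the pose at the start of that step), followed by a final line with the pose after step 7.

0 5/9 10/13 10/13 110/117 -7 3 N
1 40/61 8/17 8/17 924/1037 -7 4 W
2 4/5 20/37 20/37 198/185 -8 4 S
3 40/61 40/41 40/41 2860/2501 -8 3 E
4 5/9 10/13 10/13 110/117 -7 3 N
5 40/61 8/17 8/17 924/1037 -7 4 W
6 4/5 20/37 20/37 198/185 -8 4 S
7 40/61 40/41 40/41 2860/2501 -8 3 E
final -7 3 N

n=0: pose=(-7,3,N); sL=5/9, sR=10/13; mL=10/13, mR=110/117; mL+mR=200/117 → advance +1; mR−mL=20/117 → turn +1·90°
n=1: pose=(-7,4,W); sL=40/61, sR=8/17; mL=8/17, mR=924/1037; mL+mR=1412/1037 → advance +1; mR−mL=436/1037 → turn +1·90°
n=2: pose=(-8,4,S); sL=4/5, sR=20/37; mL=20/37, mR=198/185; mL+mR=298/185 → advance +1; mR−mL=98/185 → turn +1·90°
n=3: pose=(-8,3,E); sL=40/61, sR=40/41; mL=40/41, mR=2860/2501; mL+mR=5300/2501 → advance +1; mR−mL=420/2501 → turn +1·90°
n=4: pose=(-7,3,N); sL=5/9, sR=10/13; mL=10/13, mR=110/117; mL+mR=200/117 → advance +1; mR−mL=20/117 → turn +1·90°
n=5: pose=(-7,4,W); sL=40/61, sR=8/17; mL=8/17, mR=924/1037; mL+mR=1412/1037 → advance +1; mR−mL=436/1037 → turn +1·90°
n=6: pose=(-8,4,S); sL=4/5, sR=20/37; mL=20/37, mR=198/185; mL+mR=298/185 → advance +1; mR−mL=98/185 → turn +1·90°
n=7: pose=(-8,3,E); sL=40/61, sR=40/41; mL=40/41, mR=2860/2501; mL+mR=5300/2501 → advance +1; mR−mL=420/2501 → turn +1·90°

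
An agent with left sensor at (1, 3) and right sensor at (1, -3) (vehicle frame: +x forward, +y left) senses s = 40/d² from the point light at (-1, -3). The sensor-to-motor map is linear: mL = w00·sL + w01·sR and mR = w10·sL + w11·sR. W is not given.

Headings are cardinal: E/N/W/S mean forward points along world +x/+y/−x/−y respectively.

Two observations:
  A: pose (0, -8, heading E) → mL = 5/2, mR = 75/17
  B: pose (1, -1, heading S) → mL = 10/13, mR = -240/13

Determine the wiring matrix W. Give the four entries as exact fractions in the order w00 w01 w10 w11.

1/2 0 1 -1

obs A: pose=(0,-8,E) → sL=5, sR=10/17, mL=5/2, mR=75/17
obs B: pose=(1,-1,S) → sL=20/13, sR=20, mL=10/13, mR=-240/13
sensor matrix S = [[5, 10/17], [20/13, 20]]; det S = 21900/221
solve [mL_A; mL_B] = S·[w00; w01] and [mR_A; mR_B] = S·[w10; w11]:
  w00 = 1/2, w01 = 0, w10 = 1, w11 = -1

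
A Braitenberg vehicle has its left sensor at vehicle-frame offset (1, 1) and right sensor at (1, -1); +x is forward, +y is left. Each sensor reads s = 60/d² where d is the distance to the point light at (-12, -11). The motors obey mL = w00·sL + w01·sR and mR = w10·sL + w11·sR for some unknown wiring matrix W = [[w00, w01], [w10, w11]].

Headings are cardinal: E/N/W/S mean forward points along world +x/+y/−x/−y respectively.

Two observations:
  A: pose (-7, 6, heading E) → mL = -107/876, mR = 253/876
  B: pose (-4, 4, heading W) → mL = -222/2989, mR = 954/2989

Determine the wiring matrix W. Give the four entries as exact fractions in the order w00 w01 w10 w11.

1/2 -1 1/2 1

obs A: pose=(-7,6,E) → sL=1/6, sR=15/73, mL=-107/876, mR=253/876
obs B: pose=(-4,4,W) → sL=12/49, sR=12/61, mL=-222/2989, mR=954/2989
sensor matrix S = [[1/6, 15/73], [12/49, 12/61]]; det S = -3826/218197
solve [mL_A; mL_B] = S·[w00; w01] and [mR_A; mR_B] = S·[w10; w11]:
  w00 = 1/2, w01 = -1, w10 = 1/2, w11 = 1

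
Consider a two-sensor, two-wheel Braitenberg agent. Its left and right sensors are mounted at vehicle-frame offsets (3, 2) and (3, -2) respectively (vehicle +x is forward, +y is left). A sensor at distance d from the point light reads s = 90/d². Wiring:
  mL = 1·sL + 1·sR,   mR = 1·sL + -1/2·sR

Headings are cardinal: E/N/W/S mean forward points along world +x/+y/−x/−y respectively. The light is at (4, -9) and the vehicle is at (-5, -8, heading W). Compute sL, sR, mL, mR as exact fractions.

18/29 10/17 596/493 161/493

left sensor world pos  = (-8, -10); dL² = 145
right sensor world pos = (-8, -6); dR² = 153
sL = 90/145 = 18/29
sR = 90/153 = 10/17
mL = 1·sL + 1·sR = 596/493
mR = 1·sL + -1/2·sR = 161/493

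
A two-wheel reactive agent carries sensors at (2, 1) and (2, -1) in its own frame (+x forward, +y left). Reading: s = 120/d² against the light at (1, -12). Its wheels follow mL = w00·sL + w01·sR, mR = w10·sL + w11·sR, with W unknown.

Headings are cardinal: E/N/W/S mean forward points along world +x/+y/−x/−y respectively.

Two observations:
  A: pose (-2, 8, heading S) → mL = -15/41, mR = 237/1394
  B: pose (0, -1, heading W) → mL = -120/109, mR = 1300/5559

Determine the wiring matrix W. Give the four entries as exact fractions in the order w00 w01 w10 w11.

obs A: pose=(-2,8,S) → sL=15/41, sR=6/17, mL=-15/41, mR=237/1394
obs B: pose=(0,-1,W) → sL=120/109, sR=40/51, mL=-120/109, mR=1300/5559
sensor matrix S = [[15/41, 6/17], [120/109, 40/51]]; det S = -7720/75973
solve [mL_A; mL_B] = S·[w00; w01] and [mR_A; mR_B] = S·[w10; w11]:
  w00 = -1, w01 = 0, w10 = -1/2, w11 = 1

-1 0 -1/2 1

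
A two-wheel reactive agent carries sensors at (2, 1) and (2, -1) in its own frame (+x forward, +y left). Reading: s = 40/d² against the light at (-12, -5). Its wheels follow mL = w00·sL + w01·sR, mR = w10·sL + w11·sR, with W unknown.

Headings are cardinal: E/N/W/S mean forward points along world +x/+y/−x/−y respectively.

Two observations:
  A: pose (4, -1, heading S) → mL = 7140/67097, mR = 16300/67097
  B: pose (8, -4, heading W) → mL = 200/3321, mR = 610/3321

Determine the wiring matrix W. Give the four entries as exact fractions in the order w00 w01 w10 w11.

obs A: pose=(4,-1,S) → sL=40/293, sR=40/229, mL=7140/67097, mR=16300/67097
obs B: pose=(8,-4,W) → sL=10/81, sR=5/41, mL=200/3321, mR=610/3321
sensor matrix S = [[40/293, 40/229], [10/81, 5/41]]; det S = -1095400/222829137
solve [mL_A; mL_B] = S·[w00; w01] and [mR_A; mR_B] = S·[w10; w11]:
  w00 = -1/2, w01 = 1, w10 = 1/2, w11 = 1

-1/2 1 1/2 1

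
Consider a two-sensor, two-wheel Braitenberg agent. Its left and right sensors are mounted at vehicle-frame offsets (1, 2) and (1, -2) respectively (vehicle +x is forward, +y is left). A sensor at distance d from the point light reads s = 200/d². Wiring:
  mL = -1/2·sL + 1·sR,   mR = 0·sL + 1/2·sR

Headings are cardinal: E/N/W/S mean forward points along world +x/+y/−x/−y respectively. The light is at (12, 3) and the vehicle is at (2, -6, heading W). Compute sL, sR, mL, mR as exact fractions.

left sensor world pos  = (1, -8); dL² = 242
right sensor world pos = (1, -4); dR² = 170
sL = 200/242 = 100/121
sR = 200/170 = 20/17
mL = -1/2·sL + 1·sR = 1570/2057
mR = 0·sL + 1/2·sR = 10/17

100/121 20/17 1570/2057 10/17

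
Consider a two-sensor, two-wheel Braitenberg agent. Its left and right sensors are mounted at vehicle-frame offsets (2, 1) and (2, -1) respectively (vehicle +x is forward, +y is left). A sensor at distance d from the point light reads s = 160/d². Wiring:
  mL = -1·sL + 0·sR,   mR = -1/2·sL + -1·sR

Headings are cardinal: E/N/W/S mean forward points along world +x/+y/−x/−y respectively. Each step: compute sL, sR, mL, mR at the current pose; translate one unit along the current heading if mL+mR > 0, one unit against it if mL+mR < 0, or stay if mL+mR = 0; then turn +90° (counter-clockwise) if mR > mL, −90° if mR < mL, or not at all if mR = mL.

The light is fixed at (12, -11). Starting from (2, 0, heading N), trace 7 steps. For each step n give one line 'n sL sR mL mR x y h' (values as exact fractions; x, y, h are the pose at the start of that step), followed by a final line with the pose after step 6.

0 16/29 16/25 -16/29 -664/725 2 0 N
1 32/37 32/29 -32/37 -1648/1073 2 -1 E
2 40/41 10/13 -40/41 -670/533 1 -1 S
3 160/269 160/313 -160/269 -68080/84197 1 0 W
4 16/29 16/25 -16/29 -664/725 2 0 N
5 32/37 32/29 -32/37 -1648/1073 2 -1 E
6 40/41 10/13 -40/41 -670/533 1 -1 S
final 1 0 W

n=0: pose=(2,0,N); sL=16/29, sR=16/25; mL=-16/29, mR=-664/725; mL+mR=-1064/725 → advance -1; mR−mL=-264/725 → turn -1·90°
n=1: pose=(2,-1,E); sL=32/37, sR=32/29; mL=-32/37, mR=-1648/1073; mL+mR=-2576/1073 → advance -1; mR−mL=-720/1073 → turn -1·90°
n=2: pose=(1,-1,S); sL=40/41, sR=10/13; mL=-40/41, mR=-670/533; mL+mR=-1190/533 → advance -1; mR−mL=-150/533 → turn -1·90°
n=3: pose=(1,0,W); sL=160/269, sR=160/313; mL=-160/269, mR=-68080/84197; mL+mR=-118160/84197 → advance -1; mR−mL=-18000/84197 → turn -1·90°
n=4: pose=(2,0,N); sL=16/29, sR=16/25; mL=-16/29, mR=-664/725; mL+mR=-1064/725 → advance -1; mR−mL=-264/725 → turn -1·90°
n=5: pose=(2,-1,E); sL=32/37, sR=32/29; mL=-32/37, mR=-1648/1073; mL+mR=-2576/1073 → advance -1; mR−mL=-720/1073 → turn -1·90°
n=6: pose=(1,-1,S); sL=40/41, sR=10/13; mL=-40/41, mR=-670/533; mL+mR=-1190/533 → advance -1; mR−mL=-150/533 → turn -1·90°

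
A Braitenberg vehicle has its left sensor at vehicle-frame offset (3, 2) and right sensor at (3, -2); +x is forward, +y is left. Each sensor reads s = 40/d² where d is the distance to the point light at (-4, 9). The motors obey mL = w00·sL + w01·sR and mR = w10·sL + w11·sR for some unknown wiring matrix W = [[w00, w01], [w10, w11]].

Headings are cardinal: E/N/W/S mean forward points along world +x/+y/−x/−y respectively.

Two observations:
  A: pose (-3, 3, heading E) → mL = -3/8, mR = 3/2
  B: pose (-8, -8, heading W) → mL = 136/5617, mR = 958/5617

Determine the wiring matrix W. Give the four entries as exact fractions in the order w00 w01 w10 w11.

-1/2 1/2 1 1/2

obs A: pose=(-3,3,E) → sL=5/4, sR=1/2, mL=-3/8, mR=3/2
obs B: pose=(-8,-8,W) → sL=4/41, sR=20/137, mL=136/5617, mR=958/5617
sensor matrix S = [[5/4, 1/2], [4/41, 20/137]]; det S = 751/5617
solve [mL_A; mL_B] = S·[w00; w01] and [mR_A; mR_B] = S·[w10; w11]:
  w00 = -1/2, w01 = 1/2, w10 = 1, w11 = 1/2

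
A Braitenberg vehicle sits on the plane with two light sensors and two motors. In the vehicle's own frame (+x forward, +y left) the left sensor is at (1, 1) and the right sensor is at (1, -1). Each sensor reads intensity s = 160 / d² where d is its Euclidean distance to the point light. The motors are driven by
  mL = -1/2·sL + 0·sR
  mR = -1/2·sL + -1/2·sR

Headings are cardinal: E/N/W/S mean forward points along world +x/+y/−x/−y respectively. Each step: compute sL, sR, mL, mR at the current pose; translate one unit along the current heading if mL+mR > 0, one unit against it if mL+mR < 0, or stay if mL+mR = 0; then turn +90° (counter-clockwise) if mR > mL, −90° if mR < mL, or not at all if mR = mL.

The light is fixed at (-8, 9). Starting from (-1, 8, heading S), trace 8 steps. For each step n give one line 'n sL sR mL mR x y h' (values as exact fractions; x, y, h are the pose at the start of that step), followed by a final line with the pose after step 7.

0 40/17 4 -20/17 -54/17 -1 8 S
1 160/37 160/37 -80/37 -160/37 -1 9 W
2 16/5 80/41 -8/5 -528/205 0 9 N
3 160/81 32/17 -80/81 -2656/1377 0 8 E
4 40/17 4 -20/17 -54/17 -1 8 S
5 160/37 160/37 -80/37 -160/37 -1 9 W
6 16/5 80/41 -8/5 -528/205 0 9 N
7 160/81 32/17 -80/81 -2656/1377 0 8 E
final -1 8 S

n=0: pose=(-1,8,S); sL=40/17, sR=4; mL=-20/17, mR=-54/17; mL+mR=-74/17 → advance -1; mR−mL=-2 → turn -1·90°
n=1: pose=(-1,9,W); sL=160/37, sR=160/37; mL=-80/37, mR=-160/37; mL+mR=-240/37 → advance -1; mR−mL=-80/37 → turn -1·90°
n=2: pose=(0,9,N); sL=16/5, sR=80/41; mL=-8/5, mR=-528/205; mL+mR=-856/205 → advance -1; mR−mL=-40/41 → turn -1·90°
n=3: pose=(0,8,E); sL=160/81, sR=32/17; mL=-80/81, mR=-2656/1377; mL+mR=-4016/1377 → advance -1; mR−mL=-16/17 → turn -1·90°
n=4: pose=(-1,8,S); sL=40/17, sR=4; mL=-20/17, mR=-54/17; mL+mR=-74/17 → advance -1; mR−mL=-2 → turn -1·90°
n=5: pose=(-1,9,W); sL=160/37, sR=160/37; mL=-80/37, mR=-160/37; mL+mR=-240/37 → advance -1; mR−mL=-80/37 → turn -1·90°
n=6: pose=(0,9,N); sL=16/5, sR=80/41; mL=-8/5, mR=-528/205; mL+mR=-856/205 → advance -1; mR−mL=-40/41 → turn -1·90°
n=7: pose=(0,8,E); sL=160/81, sR=32/17; mL=-80/81, mR=-2656/1377; mL+mR=-4016/1377 → advance -1; mR−mL=-16/17 → turn -1·90°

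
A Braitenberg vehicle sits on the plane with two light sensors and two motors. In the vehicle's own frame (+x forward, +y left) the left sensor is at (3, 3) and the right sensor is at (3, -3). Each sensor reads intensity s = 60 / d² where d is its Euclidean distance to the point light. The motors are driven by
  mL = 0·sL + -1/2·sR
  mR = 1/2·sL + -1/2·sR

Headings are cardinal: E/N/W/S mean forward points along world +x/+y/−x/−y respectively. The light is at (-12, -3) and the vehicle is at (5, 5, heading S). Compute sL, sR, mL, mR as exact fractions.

12/85 60/221 -30/221 -72/1105

left sensor world pos  = (8, 2); dL² = 425
right sensor world pos = (2, 2); dR² = 221
sL = 60/425 = 12/85
sR = 60/221 = 60/221
mL = 0·sL + -1/2·sR = -30/221
mR = 1/2·sL + -1/2·sR = -72/1105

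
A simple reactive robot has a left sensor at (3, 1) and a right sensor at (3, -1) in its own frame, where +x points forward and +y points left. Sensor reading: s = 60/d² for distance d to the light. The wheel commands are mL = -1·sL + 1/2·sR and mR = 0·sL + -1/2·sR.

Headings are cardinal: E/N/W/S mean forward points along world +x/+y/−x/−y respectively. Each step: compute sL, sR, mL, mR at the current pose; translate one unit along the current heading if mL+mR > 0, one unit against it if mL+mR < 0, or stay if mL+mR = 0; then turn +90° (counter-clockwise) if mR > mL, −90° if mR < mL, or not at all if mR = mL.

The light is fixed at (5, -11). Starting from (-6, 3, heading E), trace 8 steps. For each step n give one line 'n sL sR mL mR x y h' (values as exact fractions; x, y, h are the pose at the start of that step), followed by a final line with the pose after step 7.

n=0: pose=(-6,3,E); sL=60/289, sR=60/233; mL=-5310/67337, mR=-30/233; mL+mR=-60/289 → advance -1; mR−mL=-3360/67337 → turn -1·90°
n=1: pose=(-7,3,S); sL=30/121, sR=6/29; mL=-507/3509, mR=-3/29; mL+mR=-30/121 → advance -1; mR−mL=144/3509 → turn +1·90°
n=2: pose=(-7,4,E); sL=60/337, sR=60/277; mL=-6510/93349, mR=-30/277; mL+mR=-60/337 → advance -1; mR−mL=-3600/93349 → turn -1·90°
n=3: pose=(-8,4,S); sL=5/24, sR=3/17; mL=-49/408, mR=-3/34; mL+mR=-5/24 → advance -1; mR−mL=13/408 → turn +1·90°
n=4: pose=(-8,5,E); sL=60/389, sR=12/65; mL=-1566/25285, mR=-6/65; mL+mR=-60/389 → advance -1; mR−mL=-768/25285 → turn -1·90°
n=5: pose=(-9,5,S); sL=30/169, sR=30/197; mL=-3375/33293, mR=-15/197; mL+mR=-30/169 → advance -1; mR−mL=840/33293 → turn +1·90°
n=6: pose=(-9,6,E); sL=12/89, sR=60/377; mL=-1854/33553, mR=-30/377; mL+mR=-12/89 → advance -1; mR−mL=-816/33553 → turn -1·90°
n=7: pose=(-10,6,S); sL=15/98, sR=15/113; mL=-480/5537, mR=-15/226; mL+mR=-15/98 → advance -1; mR−mL=225/11074 → turn +1·90°

0 60/289 60/233 -5310/67337 -30/233 -6 3 E
1 30/121 6/29 -507/3509 -3/29 -7 3 S
2 60/337 60/277 -6510/93349 -30/277 -7 4 E
3 5/24 3/17 -49/408 -3/34 -8 4 S
4 60/389 12/65 -1566/25285 -6/65 -8 5 E
5 30/169 30/197 -3375/33293 -15/197 -9 5 S
6 12/89 60/377 -1854/33553 -30/377 -9 6 E
7 15/98 15/113 -480/5537 -15/226 -10 6 S
final -10 7 E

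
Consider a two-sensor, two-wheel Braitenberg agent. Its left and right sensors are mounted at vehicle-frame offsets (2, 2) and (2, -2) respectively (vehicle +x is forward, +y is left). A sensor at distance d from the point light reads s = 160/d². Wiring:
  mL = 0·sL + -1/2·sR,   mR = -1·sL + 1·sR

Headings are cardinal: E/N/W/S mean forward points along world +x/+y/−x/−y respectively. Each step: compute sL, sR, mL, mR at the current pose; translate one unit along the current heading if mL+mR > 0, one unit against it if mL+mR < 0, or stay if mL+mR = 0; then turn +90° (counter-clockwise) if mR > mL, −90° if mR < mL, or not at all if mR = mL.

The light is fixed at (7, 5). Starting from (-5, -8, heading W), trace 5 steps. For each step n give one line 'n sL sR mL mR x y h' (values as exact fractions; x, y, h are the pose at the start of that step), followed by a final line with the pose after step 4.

n=0: pose=(-5,-8,W); sL=160/421, sR=160/317; mL=-80/317, mR=16640/133457; mL+mR=-17040/133457 → advance -1; mR−mL=50320/133457 → turn +1·90°
n=1: pose=(-4,-8,S); sL=80/153, sR=80/197; mL=-40/197, mR=-3520/30141; mL+mR=-9640/30141 → advance -1; mR−mL=2600/30141 → turn +1·90°
n=2: pose=(-4,-7,E); sL=160/181, sR=160/277; mL=-80/277, mR=-15360/50137; mL+mR=-29840/50137 → advance -1; mR−mL=-880/50137 → turn -1·90°
n=3: pose=(-5,-7,S); sL=20/37, sR=20/49; mL=-10/49, mR=-240/1813; mL+mR=-610/1813 → advance -1; mR−mL=130/1813 → turn +1·90°
n=4: pose=(-5,-6,E); sL=160/181, sR=160/269; mL=-80/269, mR=-14080/48689; mL+mR=-28560/48689 → advance -1; mR−mL=400/48689 → turn +1·90°

0 160/421 160/317 -80/317 16640/133457 -5 -8 W
1 80/153 80/197 -40/197 -3520/30141 -4 -8 S
2 160/181 160/277 -80/277 -15360/50137 -4 -7 E
3 20/37 20/49 -10/49 -240/1813 -5 -7 S
4 160/181 160/269 -80/269 -14080/48689 -5 -6 E
final -6 -6 N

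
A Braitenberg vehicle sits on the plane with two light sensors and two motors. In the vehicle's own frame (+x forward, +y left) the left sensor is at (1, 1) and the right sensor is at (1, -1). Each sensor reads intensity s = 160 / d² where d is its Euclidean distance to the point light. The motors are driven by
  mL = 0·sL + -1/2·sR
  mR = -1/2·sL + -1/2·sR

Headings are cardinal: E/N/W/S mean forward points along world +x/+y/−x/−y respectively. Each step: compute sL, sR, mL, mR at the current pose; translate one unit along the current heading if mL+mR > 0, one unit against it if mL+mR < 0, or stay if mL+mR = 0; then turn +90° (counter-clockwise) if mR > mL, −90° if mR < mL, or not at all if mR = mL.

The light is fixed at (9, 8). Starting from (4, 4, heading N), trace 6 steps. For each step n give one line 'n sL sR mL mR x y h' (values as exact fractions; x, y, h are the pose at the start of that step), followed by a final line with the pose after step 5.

0 32/9 32/5 -16/5 -224/45 4 4 N
1 5 40/13 -20/13 -105/26 4 3 E
2 160/61 32/17 -16/17 -2336/1037 3 3 S
3 80/37 80/29 -40/29 -2640/1073 3 4 W
4 32/9 32/5 -16/5 -224/45 4 4 N
5 5 40/13 -20/13 -105/26 4 3 E
final 3 3 S

n=0: pose=(4,4,N); sL=32/9, sR=32/5; mL=-16/5, mR=-224/45; mL+mR=-368/45 → advance -1; mR−mL=-16/9 → turn -1·90°
n=1: pose=(4,3,E); sL=5, sR=40/13; mL=-20/13, mR=-105/26; mL+mR=-145/26 → advance -1; mR−mL=-5/2 → turn -1·90°
n=2: pose=(3,3,S); sL=160/61, sR=32/17; mL=-16/17, mR=-2336/1037; mL+mR=-3312/1037 → advance -1; mR−mL=-80/61 → turn -1·90°
n=3: pose=(3,4,W); sL=80/37, sR=80/29; mL=-40/29, mR=-2640/1073; mL+mR=-4120/1073 → advance -1; mR−mL=-40/37 → turn -1·90°
n=4: pose=(4,4,N); sL=32/9, sR=32/5; mL=-16/5, mR=-224/45; mL+mR=-368/45 → advance -1; mR−mL=-16/9 → turn -1·90°
n=5: pose=(4,3,E); sL=5, sR=40/13; mL=-20/13, mR=-105/26; mL+mR=-145/26 → advance -1; mR−mL=-5/2 → turn -1·90°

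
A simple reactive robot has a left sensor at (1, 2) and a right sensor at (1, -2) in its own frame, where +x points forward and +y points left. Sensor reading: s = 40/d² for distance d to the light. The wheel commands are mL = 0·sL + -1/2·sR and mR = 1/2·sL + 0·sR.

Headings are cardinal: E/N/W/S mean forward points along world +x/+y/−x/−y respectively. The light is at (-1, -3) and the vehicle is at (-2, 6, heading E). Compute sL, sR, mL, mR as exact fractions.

left sensor world pos  = (-1, 8); dL² = 121
right sensor world pos = (-1, 4); dR² = 49
sL = 40/121 = 40/121
sR = 40/49 = 40/49
mL = 0·sL + -1/2·sR = -20/49
mR = 1/2·sL + 0·sR = 20/121

40/121 40/49 -20/49 20/121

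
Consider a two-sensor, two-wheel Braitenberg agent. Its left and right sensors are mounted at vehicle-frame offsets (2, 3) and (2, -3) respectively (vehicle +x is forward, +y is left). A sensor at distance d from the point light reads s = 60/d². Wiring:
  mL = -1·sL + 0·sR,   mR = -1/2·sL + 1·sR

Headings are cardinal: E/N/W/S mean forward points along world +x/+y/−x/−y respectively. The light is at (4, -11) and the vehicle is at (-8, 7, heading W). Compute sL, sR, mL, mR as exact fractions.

60/421 60/637 -60/421 6150/268177

left sensor world pos  = (-10, 4); dL² = 421
right sensor world pos = (-10, 10); dR² = 637
sL = 60/421 = 60/421
sR = 60/637 = 60/637
mL = -1·sL + 0·sR = -60/421
mR = -1/2·sL + 1·sR = 6150/268177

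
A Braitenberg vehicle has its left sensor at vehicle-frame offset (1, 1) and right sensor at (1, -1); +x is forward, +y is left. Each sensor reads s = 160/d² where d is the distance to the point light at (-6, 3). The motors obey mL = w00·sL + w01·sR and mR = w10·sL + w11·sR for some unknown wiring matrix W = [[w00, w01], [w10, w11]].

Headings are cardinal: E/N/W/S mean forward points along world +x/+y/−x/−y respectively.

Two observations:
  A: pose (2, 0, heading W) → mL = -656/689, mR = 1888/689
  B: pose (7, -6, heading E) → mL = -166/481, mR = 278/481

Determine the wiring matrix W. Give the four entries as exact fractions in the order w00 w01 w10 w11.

obs A: pose=(2,0,W) → sL=32/13, sR=160/53, mL=-656/689, mR=1888/689
obs B: pose=(7,-6,E) → sL=8/13, sR=20/37, mL=-166/481, mR=278/481
sensor matrix S = [[32/13, 160/53], [8/13, 20/37]]; det S = -13440/25493
solve [mL_A; mL_B] = S·[w00; w01] and [mR_A; mR_B] = S·[w10; w11]:
  w00 = -1, w01 = 1/2, w10 = 1/2, w11 = 1/2

-1 1/2 1/2 1/2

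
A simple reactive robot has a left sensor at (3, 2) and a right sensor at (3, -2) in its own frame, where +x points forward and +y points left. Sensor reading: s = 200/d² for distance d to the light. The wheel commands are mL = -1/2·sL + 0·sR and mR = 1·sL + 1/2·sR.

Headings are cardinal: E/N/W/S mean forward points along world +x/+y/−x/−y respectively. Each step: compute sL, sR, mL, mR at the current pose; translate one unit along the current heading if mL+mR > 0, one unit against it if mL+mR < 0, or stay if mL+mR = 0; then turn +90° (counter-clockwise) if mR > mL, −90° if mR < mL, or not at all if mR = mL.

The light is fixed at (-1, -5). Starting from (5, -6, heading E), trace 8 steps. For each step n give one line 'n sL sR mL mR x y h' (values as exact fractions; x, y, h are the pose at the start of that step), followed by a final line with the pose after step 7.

n=0: pose=(5,-6,E); sL=100/41, sR=20/9; mL=-50/41, mR=1310/369; mL+mR=860/369 → advance +1; mR−mL=1760/369 → turn +1·90°
n=1: pose=(6,-6,N); sL=200/29, sR=40/17; mL=-100/29, mR=3980/493; mL+mR=2280/493 → advance +1; mR−mL=5680/493 → turn +1·90°
n=2: pose=(6,-5,W); sL=10, sR=10; mL=-5, mR=15; mL+mR=10 → advance +1; mR−mL=20 → turn +1·90°
n=3: pose=(5,-5,S); sL=200/73, sR=8; mL=-100/73, mR=492/73; mL+mR=392/73 → advance +1; mR−mL=592/73 → turn +1·90°
n=4: pose=(5,-6,E); sL=100/41, sR=20/9; mL=-50/41, mR=1310/369; mL+mR=860/369 → advance +1; mR−mL=1760/369 → turn +1·90°
n=5: pose=(6,-6,N); sL=200/29, sR=40/17; mL=-100/29, mR=3980/493; mL+mR=2280/493 → advance +1; mR−mL=5680/493 → turn +1·90°
n=6: pose=(6,-5,W); sL=10, sR=10; mL=-5, mR=15; mL+mR=10 → advance +1; mR−mL=20 → turn +1·90°
n=7: pose=(5,-5,S); sL=200/73, sR=8; mL=-100/73, mR=492/73; mL+mR=392/73 → advance +1; mR−mL=592/73 → turn +1·90°

0 100/41 20/9 -50/41 1310/369 5 -6 E
1 200/29 40/17 -100/29 3980/493 6 -6 N
2 10 10 -5 15 6 -5 W
3 200/73 8 -100/73 492/73 5 -5 S
4 100/41 20/9 -50/41 1310/369 5 -6 E
5 200/29 40/17 -100/29 3980/493 6 -6 N
6 10 10 -5 15 6 -5 W
7 200/73 8 -100/73 492/73 5 -5 S
final 5 -6 E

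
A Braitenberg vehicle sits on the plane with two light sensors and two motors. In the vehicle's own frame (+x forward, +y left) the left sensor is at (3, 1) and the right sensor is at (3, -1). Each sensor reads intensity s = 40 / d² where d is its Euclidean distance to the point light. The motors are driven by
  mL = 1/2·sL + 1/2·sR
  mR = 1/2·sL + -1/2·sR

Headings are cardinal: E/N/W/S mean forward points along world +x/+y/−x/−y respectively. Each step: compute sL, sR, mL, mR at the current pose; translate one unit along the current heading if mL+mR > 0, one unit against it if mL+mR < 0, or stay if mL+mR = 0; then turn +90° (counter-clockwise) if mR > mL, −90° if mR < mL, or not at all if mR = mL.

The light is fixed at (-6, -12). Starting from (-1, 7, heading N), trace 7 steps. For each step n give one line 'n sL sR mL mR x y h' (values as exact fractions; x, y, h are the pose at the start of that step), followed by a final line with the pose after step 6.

0 2/25 1/13 51/650 1/650 -1 7 N
1 8/101 8/85 744/8585 -64/8585 -1 8 E
2 20/169 20/157 3260/26533 -120/26533 0 8 S
3 40/333 40/409 14840/136197 1520/136197 0 7 W
4 2/25 1/13 51/650 1/650 -1 7 N
5 8/101 8/85 744/8585 -64/8585 -1 8 E
6 20/169 20/157 3260/26533 -120/26533 0 8 S
final 0 7 W

n=0: pose=(-1,7,N); sL=2/25, sR=1/13; mL=51/650, mR=1/650; mL+mR=2/25 → advance +1; mR−mL=-1/13 → turn -1·90°
n=1: pose=(-1,8,E); sL=8/101, sR=8/85; mL=744/8585, mR=-64/8585; mL+mR=8/101 → advance +1; mR−mL=-8/85 → turn -1·90°
n=2: pose=(0,8,S); sL=20/169, sR=20/157; mL=3260/26533, mR=-120/26533; mL+mR=20/169 → advance +1; mR−mL=-20/157 → turn -1·90°
n=3: pose=(0,7,W); sL=40/333, sR=40/409; mL=14840/136197, mR=1520/136197; mL+mR=40/333 → advance +1; mR−mL=-40/409 → turn -1·90°
n=4: pose=(-1,7,N); sL=2/25, sR=1/13; mL=51/650, mR=1/650; mL+mR=2/25 → advance +1; mR−mL=-1/13 → turn -1·90°
n=5: pose=(-1,8,E); sL=8/101, sR=8/85; mL=744/8585, mR=-64/8585; mL+mR=8/101 → advance +1; mR−mL=-8/85 → turn -1·90°
n=6: pose=(0,8,S); sL=20/169, sR=20/157; mL=3260/26533, mR=-120/26533; mL+mR=20/169 → advance +1; mR−mL=-20/157 → turn -1·90°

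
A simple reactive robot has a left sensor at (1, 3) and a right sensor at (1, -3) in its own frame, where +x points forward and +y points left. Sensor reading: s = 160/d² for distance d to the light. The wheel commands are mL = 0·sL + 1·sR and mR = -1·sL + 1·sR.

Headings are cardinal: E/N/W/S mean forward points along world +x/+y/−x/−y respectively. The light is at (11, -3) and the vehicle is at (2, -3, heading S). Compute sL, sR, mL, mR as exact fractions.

160/37 32/29 32/29 -3456/1073

left sensor world pos  = (5, -4); dL² = 37
right sensor world pos = (-1, -4); dR² = 145
sL = 160/37 = 160/37
sR = 160/145 = 32/29
mL = 0·sL + 1·sR = 32/29
mR = -1·sL + 1·sR = -3456/1073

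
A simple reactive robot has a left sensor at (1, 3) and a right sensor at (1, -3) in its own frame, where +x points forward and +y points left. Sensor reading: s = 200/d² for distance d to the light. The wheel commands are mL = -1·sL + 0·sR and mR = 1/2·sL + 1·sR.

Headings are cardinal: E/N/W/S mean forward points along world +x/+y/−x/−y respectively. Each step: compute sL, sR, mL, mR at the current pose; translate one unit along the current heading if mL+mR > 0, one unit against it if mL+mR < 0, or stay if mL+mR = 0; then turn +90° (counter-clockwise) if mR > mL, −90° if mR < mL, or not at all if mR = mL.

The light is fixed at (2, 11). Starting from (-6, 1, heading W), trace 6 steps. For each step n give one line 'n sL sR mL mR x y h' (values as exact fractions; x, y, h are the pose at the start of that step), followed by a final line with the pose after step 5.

n=0: pose=(-6,1,W); sL=4/5, sR=20/13; mL=-4/5, mR=126/65; mL+mR=74/65 → advance +1; mR−mL=178/65 → turn +1·90°
n=1: pose=(-7,1,S); sL=200/157, sR=40/53; mL=-200/157, mR=11580/8321; mL+mR=980/8321 → advance +1; mR−mL=22180/8321 → turn +1·90°
n=2: pose=(-7,0,E); sL=25/16, sR=10/13; mL=-25/16, mR=645/416; mL+mR=-5/416 → advance -1; mR−mL=1295/416 → turn +1·90°
n=3: pose=(-8,0,N); sL=200/269, sR=200/149; mL=-200/269, mR=68700/40081; mL+mR=38900/40081 → advance +1; mR−mL=98500/40081 → turn +1·90°
n=4: pose=(-8,1,W); sL=20/29, sR=20/17; mL=-20/29, mR=750/493; mL+mR=410/493 → advance +1; mR−mL=1090/493 → turn +1·90°
n=5: pose=(-9,1,S); sL=40/37, sR=200/317; mL=-40/37, mR=13740/11729; mL+mR=1060/11729 → advance +1; mR−mL=26420/11729 → turn +1·90°

0 4/5 20/13 -4/5 126/65 -6 1 W
1 200/157 40/53 -200/157 11580/8321 -7 1 S
2 25/16 10/13 -25/16 645/416 -7 0 E
3 200/269 200/149 -200/269 68700/40081 -8 0 N
4 20/29 20/17 -20/29 750/493 -8 1 W
5 40/37 200/317 -40/37 13740/11729 -9 1 S
final -9 0 E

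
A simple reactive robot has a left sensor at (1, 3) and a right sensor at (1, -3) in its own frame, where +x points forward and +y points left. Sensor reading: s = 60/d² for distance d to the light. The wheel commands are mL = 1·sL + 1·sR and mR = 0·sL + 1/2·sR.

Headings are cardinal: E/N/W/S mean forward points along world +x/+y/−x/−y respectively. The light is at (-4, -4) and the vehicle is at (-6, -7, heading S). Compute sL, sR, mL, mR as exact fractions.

60/17 60/41 3480/697 30/41

left sensor world pos  = (-3, -8); dL² = 17
right sensor world pos = (-9, -8); dR² = 41
sL = 60/17 = 60/17
sR = 60/41 = 60/41
mL = 1·sL + 1·sR = 3480/697
mR = 0·sL + 1/2·sR = 30/41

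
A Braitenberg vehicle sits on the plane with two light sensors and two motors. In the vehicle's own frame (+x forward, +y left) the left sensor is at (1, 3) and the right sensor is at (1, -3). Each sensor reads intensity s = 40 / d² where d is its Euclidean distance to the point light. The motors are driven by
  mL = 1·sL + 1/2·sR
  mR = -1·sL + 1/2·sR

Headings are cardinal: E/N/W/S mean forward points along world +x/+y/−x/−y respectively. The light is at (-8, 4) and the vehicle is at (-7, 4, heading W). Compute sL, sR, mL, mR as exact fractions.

left sensor world pos  = (-8, 1); dL² = 9
right sensor world pos = (-8, 7); dR² = 9
sL = 40/9 = 40/9
sR = 40/9 = 40/9
mL = 1·sL + 1/2·sR = 20/3
mR = -1·sL + 1/2·sR = -20/9

40/9 40/9 20/3 -20/9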